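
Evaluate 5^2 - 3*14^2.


x^2 - d*y^2
= 5^2 - 3*14^2
= 25 - 588
= -563

-563


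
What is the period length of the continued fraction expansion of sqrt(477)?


Run the CF algorithm for sqrt(477).
a_0 = floor(sqrt(477)) = 21; set m_0=0, q_0=1.
Recurrence: m' = q*a - m,  q' = (d - m'^2)/q,  a' = floor((a_0 + m')/q').
  step 1: m=21, q=36, a=1
  step 2: m=15, q=7, a=5
  step 3: m=20, q=11, a=3
  step 4: m=13, q=28, a=1
  step 5: m=15, q=9, a=4
  step 6: m=21, q=4, a=10
  step 7: m=19, q=29, a=1
  step 8: m=10, q=13, a=2
  step 9: m=16, q=17, a=2
  step 10: m=18, q=9, a=4
  step 11: m=18, q=17, a=2
  step 12: m=16, q=13, a=2
  step 13: m=10, q=29, a=1
  step 14: m=19, q=4, a=10
  step 15: m=21, q=9, a=4
  step 16: m=15, q=28, a=1
  step 17: m=13, q=11, a=3
  step 18: m=20, q=7, a=5
  step 19: m=15, q=36, a=1
  step 20: m=21, q=1, a=42
a_20 = 2*a_0 = 42, so the period closes here.
sqrt(477) = [21; 1, 5, 3, 1, 4, 10, 1, 2, 2, 4, 2, 2, 1, 10, 4, 1, 3, 5, 1, 42]
Period length = 20

20


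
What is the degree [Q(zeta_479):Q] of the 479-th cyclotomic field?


The degree equals Euler's totient phi(479).
479 = 479
phi(479) = 478

478


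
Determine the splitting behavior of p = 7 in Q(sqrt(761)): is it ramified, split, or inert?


K = Q(sqrt(761)). Since d mod 4 = 1, disc(K) = 761.
Check p | disc: 761 mod 7 = 5.
p does not divide disc. Compute Legendre symbol (d/p):
5^((7-1)/2) mod 7 = -1
(d/p) = -1, so p is inert: (p) stays prime with e=1, f=2, g=1.
Therefore p is inert.

inert


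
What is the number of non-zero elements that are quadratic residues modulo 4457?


For prime p, the number of non-zero quadratic residues is (p-1)/2.
= (4457-1)/2
= 2228

2228


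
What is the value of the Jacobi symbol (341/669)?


Compute (341/669) via quadratic reciprocity:
  reciprocity: (341/669) -> +(669/341)
  reduce: (328/341)
  pull out 2: (2/341) = -1  (since 341 mod 8 = 5)
  pull out 2: (2/341) = -1  (since 341 mod 8 = 5)
  pull out 2: (2/341) = -1  (since 341 mod 8 = 5)
  reciprocity: (41/341) -> +(341/41)
  reduce: (13/41)
  reciprocity: (13/41) -> +(41/13)
  reduce: (2/13)
  pull out 2: (2/13) = -1  (since 13 mod 8 = 5)
  (1/13) = 1
Product of signs = 1

1


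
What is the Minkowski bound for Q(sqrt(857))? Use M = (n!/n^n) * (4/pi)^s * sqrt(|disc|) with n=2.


d = 857, d mod 4 = 1, so disc(K) = d = 857; |disc(K)| = 857
Real quadratic field, so n = 2, s = r2 = 0, r1 = 2
M = (n!/n^n) * (4/pi)^s * sqrt(|disc(K)|) = (2!/2^2) * (4/pi)^0 * sqrt(857)
= 0.5 * 1.000000 * 29.274562
= 14.6373

14.6373


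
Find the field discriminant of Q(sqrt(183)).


For K = Q(sqrt(d)) with d squarefree: disc(K) = d if d = 1 mod 4, and disc(K) = 4d if d = 2 or 3 mod 4.
Here d = 183, and d mod 4 = 3.
d = 3 mod 4, not 1 (O_K = Z[sqrt(d)]), so disc(K) = 4d = 4 * (183) = 732

732


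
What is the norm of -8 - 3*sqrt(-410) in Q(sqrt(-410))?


N(a + b*sqrt(d)) = a^2 - d*b^2
= (-8)^2 - (-410)*(-3)^2
= 64 + 3690
= 3754

3754


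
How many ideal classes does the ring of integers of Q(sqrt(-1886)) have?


K = Q(sqrt(-1886)). d mod 4 = 2, so D = disc(K) = 4d = -7544
h(K) equals the number of primitive reduced positive-definite forms (a, b, c) = a*x^2 + b*x*y + c*y^2 with b^2 - 4ac = D,
where reduced means |b| <= a <= c, with b >= 0 whenever |b| = a or a = c, and primitive means gcd(a, b, c) = 1.
Reduced forces 3a^2 <= |D| = 7544, so 1 <= a <= 50; b must have the parity of D, and c = (b^2 - D)/(4a) must be an integer >= a.
Enumerate a = 1..50, b in [-a, a]:
  a=1: (1, 0, 1886)  [1]
  a=2: (2, 0, 943)  [1]
  a=3: (3, -2, 629), (3, 2, 629)  [2]
  a=4: none
  a=5: (5, -4, 378), (5, 4, 378)  [2]
  a=6: (6, -4, 315), (6, 4, 315)  [2]
  a=7: (7, -4, 270), (7, 4, 270)  [2]
  a=8: none
  a=9: (9, -4, 210), (9, 4, 210)  [2]
  a=10: (10, -4, 189), (10, 4, 189)  [2]
  a=11..12: none
  a=13: (13, -10, 147), (13, 10, 147)  [2]
  a=14: (14, -4, 135), (14, 4, 135)  [2]
  a=15: (15, -14, 129), (15, -4, 126), (15, 4, 126), (15, 14, 129)  [4]
  a=16: none
  a=17: (17, -2, 111), (17, 2, 111)  [2]
  a=18: (18, -4, 105), (18, 4, 105)  [2]
  a=19..20: none
  a=21: (21, -10, 91), (21, -4, 90), (21, 4, 90), (21, 10, 91)  [4]
  a=22: none
  a=23: (23, 0, 82)  [1]
  a=24: none
  a=25: (25, -16, 78), (25, 16, 78)  [2]
  a=26: (26, -16, 75), (26, 16, 75)  [2]
  a=27: (27, -4, 70), (27, 4, 70)  [2]
  a=28: none
  a=29: (29, -24, 70), (29, 24, 70)  [2]
  a=30: (30, -16, 65), (30, -4, 63), (30, 4, 63), (30, 16, 65)  [4]
  a=31: (31, -12, 62), (31, 12, 62)  [2]
  a=32..33: none
  a=34: (34, -32, 63), (34, 32, 63)  [2]
  a=35: (35, -24, 58), (35, -4, 54), (35, 4, 54), (35, 24, 58)  [4]
  a=36: none
  a=37: (37, -2, 51), (37, 2, 51)  [2]
  a=38: none
  a=39: (39, -16, 50), (39, -10, 49), (39, 10, 49), (39, 16, 50)  [4]
  a=40: none
  a=41: (41, 0, 46)  [1]
  a=42: (42, -32, 51), (42, -4, 45), (42, 4, 45), (42, 32, 51)  [4]
  a=43: (43, -14, 45), (43, 14, 45)  [2]
  a=44..50: none
Total reduced forms: 1 + 1 + 2 + 2 + 2 + 2 + 2 + 2 + 2 + 2 + 4 + 2 + 2 + 4 + 1 + 2 + 2 + 2 + 2 + 4 + 2 + 2 + 4 + 2 + 4 + 1 + 4 + 2 = 64
h = 64

64


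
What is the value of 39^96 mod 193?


p = 193 is prime and the exponent is (p-1)/2 = 96, so by Euler's criterion 39^96 = (39/193) = +1 or -1 mod 193.
Compute by square-and-multiply:
  96 = 64 + 32 (binary 1100000)
  Repeated squaring mod 193: 39^1 = 39, 39^2 = 170, 39^4 = 143, 39^8 = 184, 39^16 = 81, 39^32 = 192, 39^64 = 1
  39^96 = 39^64 * 39^32 = 1 * 192 mod 193
    1 * 192 = 192 = 192 mod 193
  39^96 = 192 mod 193
Result 192 = p - 1 = -1 mod 193: 39 is a quadratic non-residue mod 193. As a residue in [0, p-1] the value is 192.
39^96 mod 193 = 192

192


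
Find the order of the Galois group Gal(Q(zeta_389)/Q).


|Gal(Q(zeta_389)/Q)| = phi(389)
= 388

388


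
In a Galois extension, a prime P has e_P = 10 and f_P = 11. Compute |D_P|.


|D_P| = e * f
= 10 * 11
= 110

110


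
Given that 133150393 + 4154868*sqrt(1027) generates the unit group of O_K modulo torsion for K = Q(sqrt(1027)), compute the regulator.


epsilon = 133150393 + 4154868*sqrt(1027)
= 2.6630e+08
R = ln(2.6630e+08)
= 19.4001

19.4001


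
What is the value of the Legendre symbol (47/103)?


p = 103 is prime, so compute (47/103) with the reciprocity algorithm (Jacobi-symbol steps: pull out 2s via (2/n), flip via reciprocity, reduce):
  reciprocity: (47/103) -> -(103/47)
  reduce: (9/47)
  reciprocity: (9/47) -> +(47/9)
  reduce: (2/9)
  pull out 2: (2/9) = +1  (since 9 mod 8 = 1)
  (1/9) = 1
Product of signs = -1
(47/103) = -1

-1


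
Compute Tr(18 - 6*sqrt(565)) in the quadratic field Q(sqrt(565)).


Tr(a + b*sqrt(d)) = (a + b*sqrt(d)) + (a - b*sqrt(d)) = 2a
= 2 * (18)
= 36

36


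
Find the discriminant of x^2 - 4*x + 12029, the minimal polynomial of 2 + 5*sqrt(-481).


The element 2 + 5*sqrt(-481) has minimal polynomial:
x^2 - 4*x + 12029
Discriminant = (-4)^2 - 4*(12029)
= 16 - 48116
= -48100

-48100


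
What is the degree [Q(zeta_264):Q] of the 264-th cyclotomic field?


The degree equals Euler's totient phi(264).
264 = 2^3 * 3 * 11
phi(264) = 80

80


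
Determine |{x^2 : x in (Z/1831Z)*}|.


For prime p, the number of non-zero quadratic residues is (p-1)/2.
= (1831-1)/2
= 915

915


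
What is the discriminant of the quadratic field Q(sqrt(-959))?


For K = Q(sqrt(d)) with d squarefree: disc(K) = d if d = 1 mod 4, and disc(K) = 4d if d = 2 or 3 mod 4.
Here d = -959, and d mod 4 = 1.
d = 1 mod 4 (O_K = Z[(1+sqrt(d))/2]), so disc(K) = d = -959

-959


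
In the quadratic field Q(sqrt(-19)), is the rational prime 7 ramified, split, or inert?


K = Q(sqrt(-19)). Since d mod 4 = 1, disc(K) = -19.
Check p | disc: -19 mod 7 = 2.
p does not divide disc. Compute Legendre symbol (d/p):
2^((7-1)/2) mod 7 = 1
(d/p) = 1, so p splits: (p) = P*P' with e=1, f=1, g=2.
Therefore p is split.

split


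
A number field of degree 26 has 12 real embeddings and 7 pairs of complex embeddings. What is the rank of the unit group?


By Dirichlet's unit theorem:
rank = r1 + r2 - 1
= 12 + 7 - 1
= 18

18


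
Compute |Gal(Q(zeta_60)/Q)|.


|Gal(Q(zeta_60)/Q)| = phi(60)
= 16

16


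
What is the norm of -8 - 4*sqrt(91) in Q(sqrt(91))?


N(a + b*sqrt(d)) = a^2 - d*b^2
= (-8)^2 - (91)*(-4)^2
= 64 - 1456
= -1392

-1392


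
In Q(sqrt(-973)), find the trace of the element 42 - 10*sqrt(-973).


Tr(a + b*sqrt(d)) = (a + b*sqrt(d)) + (a - b*sqrt(d)) = 2a
= 2 * (42)
= 84

84


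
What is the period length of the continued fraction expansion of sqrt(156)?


Run the CF algorithm for sqrt(156).
a_0 = floor(sqrt(156)) = 12; set m_0=0, q_0=1.
Recurrence: m' = q*a - m,  q' = (d - m'^2)/q,  a' = floor((a_0 + m')/q').
  step 1: m=12, q=12, a=2
  step 2: m=12, q=1, a=24
a_2 = 2*a_0 = 24, so the period closes here.
sqrt(156) = [12; 2, 24]
Period length = 2

2


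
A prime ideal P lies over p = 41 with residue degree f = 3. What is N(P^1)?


N(P^a) = p^(a*f)
= 41^(1*3)
= 41^3
= 68921

68921


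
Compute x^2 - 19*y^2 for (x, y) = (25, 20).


x^2 - d*y^2
= 25^2 - 19*20^2
= 625 - 7600
= -6975

-6975


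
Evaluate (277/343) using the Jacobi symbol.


Compute (277/343) via quadratic reciprocity:
  reciprocity: (277/343) -> +(343/277)
  reduce: (66/277)
  pull out 2: (2/277) = -1  (since 277 mod 8 = 5)
  reciprocity: (33/277) -> +(277/33)
  reduce: (13/33)
  reciprocity: (13/33) -> +(33/13)
  reduce: (7/13)
  reciprocity: (7/13) -> +(13/7)
  reduce: (6/7)
  pull out 2: (2/7) = +1  (since 7 mod 8 = 7)
  reciprocity: (3/7) -> -(7/3)
  reduce: (1/3)
  (1/3) = 1
Product of signs = 1

1


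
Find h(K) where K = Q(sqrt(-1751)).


K = Q(sqrt(-1751)). d mod 4 = 1, so D = disc(K) = d = -1751
h(K) equals the number of primitive reduced positive-definite forms (a, b, c) = a*x^2 + b*x*y + c*y^2 with b^2 - 4ac = D,
where reduced means |b| <= a <= c, with b >= 0 whenever |b| = a or a = c, and primitive means gcd(a, b, c) = 1.
Reduced forces 3a^2 <= |D| = 1751, so 1 <= a <= 24; b must have the parity of D, and c = (b^2 - D)/(4a) must be an integer >= a.
Enumerate a = 1..24, b in [-a, a]:
  a=1: (1, 1, 438)  [1]
  a=2: (2, -1, 219), (2, 1, 219)  [2]
  a=3: (3, -1, 146), (3, 1, 146)  [2]
  a=4: (4, -3, 110), (4, 3, 110)  [2]
  a=5: (5, -3, 88), (5, 3, 88)  [2]
  a=6: (6, -5, 74), (6, -1, 73), (6, 1, 73), (6, 5, 74)  [4]
  a=7: none
  a=8: (8, -3, 55), (8, 3, 55)  [2]
  a=9: (9, -7, 50), (9, 7, 50)  [2]
  a=10: (10, -7, 45), (10, -3, 44), (10, 3, 44), (10, 7, 45)  [4]
  a=11: (11, -3, 40), (11, 3, 40)  [2]
  a=12: (12, -11, 39), (12, -5, 37), (12, 5, 37), (12, 11, 39)  [4]
  a=13: (13, -11, 36), (13, 11, 36)  [2]
  a=14: none
  a=15: (15, -13, 32), (15, -7, 30), (15, 7, 30), (15, 13, 32)  [4]
  a=16: (16, -13, 30), (16, 13, 30)  [2]
  a=17: (17, 17, 30)  [1]
  a=18: (18, -11, 26), (18, -7, 25), (18, 7, 25), (18, 11, 26)  [4]
  a=19: (19, -15, 26), (19, 15, 26)  [2]
  a=20: (20, -13, 24), (20, -3, 22), (20, 3, 22), (20, 13, 24)  [4]
  a=21: none
  a=22: (22, -19, 24), (22, 19, 24)  [2]
  a=23..24: none
Total reduced forms: 1 + 2 + 2 + 2 + 2 + 4 + 2 + 2 + 4 + 2 + 4 + 2 + 4 + 2 + 1 + 4 + 2 + 4 + 2 = 48
h = 48

48


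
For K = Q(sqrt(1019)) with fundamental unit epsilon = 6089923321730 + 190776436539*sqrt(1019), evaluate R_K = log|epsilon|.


epsilon = 6089923321730 + 190776436539*sqrt(1019)
= 1.2180e+13
R = ln(1.2180e+13)
= 30.1308

30.1308


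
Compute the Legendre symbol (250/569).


p = 569 is prime, so compute (250/569) with the reciprocity algorithm (Jacobi-symbol steps: pull out 2s via (2/n), flip via reciprocity, reduce):
  pull out 2: (2/569) = +1  (since 569 mod 8 = 1)
  reciprocity: (125/569) -> +(569/125)
  reduce: (69/125)
  reciprocity: (69/125) -> +(125/69)
  reduce: (56/69)
  pull out 2: (2/69) = -1  (since 69 mod 8 = 5)
  pull out 2: (2/69) = -1  (since 69 mod 8 = 5)
  pull out 2: (2/69) = -1  (since 69 mod 8 = 5)
  reciprocity: (7/69) -> +(69/7)
  reduce: (6/7)
  pull out 2: (2/7) = +1  (since 7 mod 8 = 7)
  reciprocity: (3/7) -> -(7/3)
  reduce: (1/3)
  (1/3) = 1
Product of signs = 1
(250/569) = 1

1


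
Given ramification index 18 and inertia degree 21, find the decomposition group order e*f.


|D_P| = e * f
= 18 * 21
= 378

378


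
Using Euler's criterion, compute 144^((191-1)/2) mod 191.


p = 191 is prime and the exponent is (p-1)/2 = 95, so by Euler's criterion 144^95 = (144/191) = +1 or -1 mod 191.
Compute by square-and-multiply:
  95 = 64 + 16 + 8 + 4 + 2 + 1 (binary 1011111)
  Repeated squaring mod 191: 144^1 = 144, 144^2 = 108, 144^4 = 13, 144^8 = 169, 144^16 = 102, 144^32 = 90, 144^64 = 78
  144^95 = 144^64 * 144^16 * 144^8 * 144^4 * 144^2 * 144^1 = 78 * 102 * 169 * 13 * 108 * 144 mod 191
    78 * 102 = 7956 = 125 mod 191
    125 * 169 = 21125 = 115 mod 191
    115 * 13 = 1495 = 158 mod 191
    158 * 108 = 17064 = 65 mod 191
    65 * 144 = 9360 = 1 mod 191
  144^95 = 1 mod 191
Result 1: 144 is a quadratic residue mod 191.
144^95 mod 191 = 1

1


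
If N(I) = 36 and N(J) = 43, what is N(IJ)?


N(IJ) = N(I) * N(J)
= 36 * 43
= 1548

1548


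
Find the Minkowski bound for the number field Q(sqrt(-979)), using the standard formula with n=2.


d = -979, d mod 4 = 1, so disc(K) = d = -979; |disc(K)| = 979
Imaginary quadratic field, so n = 2, s = r2 = 1, r1 = 0
M = (n!/n^n) * (4/pi)^s * sqrt(|disc(K)|) = (2!/2^2) * (4/pi)^1 * sqrt(979)
= 0.5 * 1.273240 * 31.288976
= 19.9192

19.9192


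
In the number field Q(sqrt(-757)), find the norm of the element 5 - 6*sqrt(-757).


N(a + b*sqrt(d)) = a^2 - d*b^2
= (5)^2 - (-757)*(-6)^2
= 25 + 27252
= 27277

27277


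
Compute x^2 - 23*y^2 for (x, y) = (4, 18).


x^2 - d*y^2
= 4^2 - 23*18^2
= 16 - 7452
= -7436

-7436


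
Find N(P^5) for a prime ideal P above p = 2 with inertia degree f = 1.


N(P^a) = p^(a*f)
= 2^(5*1)
= 2^5
= 32

32


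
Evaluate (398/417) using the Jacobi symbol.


Compute (398/417) via quadratic reciprocity:
  pull out 2: (2/417) = +1  (since 417 mod 8 = 1)
  reciprocity: (199/417) -> +(417/199)
  reduce: (19/199)
  reciprocity: (19/199) -> -(199/19)
  reduce: (9/19)
  reciprocity: (9/19) -> +(19/9)
  reduce: (1/9)
  (1/9) = 1
Product of signs = -1

-1


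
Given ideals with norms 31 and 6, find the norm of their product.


N(IJ) = N(I) * N(J)
= 31 * 6
= 186

186


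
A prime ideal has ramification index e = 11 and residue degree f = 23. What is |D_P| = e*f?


|D_P| = e * f
= 11 * 23
= 253

253


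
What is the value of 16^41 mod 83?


p = 83 is prime and the exponent is (p-1)/2 = 41, so by Euler's criterion 16^41 = (16/83) = +1 or -1 mod 83.
Compute by square-and-multiply:
  41 = 32 + 8 + 1 (binary 101001)
  Repeated squaring mod 83: 16^1 = 16, 16^2 = 7, 16^4 = 49, 16^8 = 77, 16^16 = 36, 16^32 = 51
  16^41 = 16^32 * 16^8 * 16^1 = 51 * 77 * 16 mod 83
    51 * 77 = 3927 = 26 mod 83
    26 * 16 = 416 = 1 mod 83
  16^41 = 1 mod 83
Result 1: 16 is a quadratic residue mod 83.
16^41 mod 83 = 1

1


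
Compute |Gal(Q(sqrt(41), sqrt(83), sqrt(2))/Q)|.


The 3 square roots of distinct primes are multiplicatively independent over Q,
so [K:Q] = 2^3 and Gal(K/Q) is isomorphic to (Z/2Z)^3.
|Gal| = 2^3 = 8

8


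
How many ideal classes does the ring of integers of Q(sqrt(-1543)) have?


K = Q(sqrt(-1543)). d mod 4 = 1, so D = disc(K) = d = -1543
h(K) equals the number of primitive reduced positive-definite forms (a, b, c) = a*x^2 + b*x*y + c*y^2 with b^2 - 4ac = D,
where reduced means |b| <= a <= c, with b >= 0 whenever |b| = a or a = c, and primitive means gcd(a, b, c) = 1.
Reduced forces 3a^2 <= |D| = 1543, so 1 <= a <= 22; b must have the parity of D, and c = (b^2 - D)/(4a) must be an integer >= a.
Enumerate a = 1..22, b in [-a, a]:
  a=1: (1, 1, 386)  [1]
  a=2: (2, -1, 193), (2, 1, 193)  [2]
  a=3: none
  a=4: (4, -3, 97), (4, 3, 97)  [2]
  a=5..6: none
  a=7: (7, -5, 56), (7, 5, 56)  [2]
  a=8: (8, -5, 49), (8, 5, 49)  [2]
  a=9..12: none
  a=13: (13, -11, 32), (13, 11, 32)  [2]
  a=14: (14, -9, 29), (14, -5, 28), (14, 5, 28), (14, 9, 29)  [4]
  a=15: none
  a=16: (16, -11, 26), (16, 11, 26)  [2]
  a=17: (17, -15, 26), (17, 15, 26)  [2]
  a=18..22: none
Total reduced forms: 1 + 2 + 2 + 2 + 2 + 2 + 4 + 2 + 2 = 19
h = 19

19


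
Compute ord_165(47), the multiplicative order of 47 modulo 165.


We want ord_165(47), the smallest k >= 1 with 47^k = 1 mod 165.
n = 165 = 3 * 5 * 11, phi(165) = 80; the order divides phi(n).
Divisors of 80: 1, 2, 4, 5, 8, 10, 16, 20, 40, 80
Repeated squaring mod 165: 47^1 = 47, 47^2 = 64, 47^4 = 136, 47^8 = 16, 47^16 = 91, 47^32 = 31, 47^64 = 136
Test divisors in increasing order:
  k=1: 47^1 = 47 mod 165
  k=2: 47^2 = 64 mod 165
  k=4: 47^4 = 136 mod 165
  k=5: 47^5 = 136 * 47 = 122 mod 165
  k=8: 47^8 = 16 mod 165
  k=10: 47^10 = 16 * 64 = 34 mod 165
  k=16: 47^16 = 91 mod 165
  k=20: 47^20 = 91 * 136 = 1 mod 165  <- first divisor giving 1
Order = 20

20


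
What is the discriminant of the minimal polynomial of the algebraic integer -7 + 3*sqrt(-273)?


The element -7 + 3*sqrt(-273) has minimal polynomial:
x^2 + 14*x + 2506
Discriminant = (14)^2 - 4*(2506)
= 196 - 10024
= -9828

-9828


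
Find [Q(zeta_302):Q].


The degree equals Euler's totient phi(302).
302 = 2 * 151
phi(302) = 150

150


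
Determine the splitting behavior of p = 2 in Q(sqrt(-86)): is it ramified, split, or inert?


K = Q(sqrt(-86)). Since d mod 4 = 2, disc(K) = -344.
Check p | disc: -344 mod 2 = 0.
p divides disc, so p ramifies: (p) = P^2 with e=2, f=1, g=1.
Therefore p is ramified.

ramified


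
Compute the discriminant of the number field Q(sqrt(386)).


For K = Q(sqrt(d)) with d squarefree: disc(K) = d if d = 1 mod 4, and disc(K) = 4d if d = 2 or 3 mod 4.
Here d = 386, and d mod 4 = 2.
d = 2 mod 4, not 1 (O_K = Z[sqrt(d)]), so disc(K) = 4d = 4 * (386) = 1544

1544


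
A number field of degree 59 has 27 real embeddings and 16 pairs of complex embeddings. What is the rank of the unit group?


By Dirichlet's unit theorem:
rank = r1 + r2 - 1
= 27 + 16 - 1
= 42

42


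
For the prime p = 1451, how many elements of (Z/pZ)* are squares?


For prime p, the number of non-zero quadratic residues is (p-1)/2.
= (1451-1)/2
= 725

725


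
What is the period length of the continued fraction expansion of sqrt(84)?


Run the CF algorithm for sqrt(84).
a_0 = floor(sqrt(84)) = 9; set m_0=0, q_0=1.
Recurrence: m' = q*a - m,  q' = (d - m'^2)/q,  a' = floor((a_0 + m')/q').
  step 1: m=9, q=3, a=6
  step 2: m=9, q=1, a=18
a_2 = 2*a_0 = 18, so the period closes here.
sqrt(84) = [9; 6, 18]
Period length = 2

2


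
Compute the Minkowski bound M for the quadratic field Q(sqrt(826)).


d = 826, d mod 4 = 2, so disc(K) = 4d = 3304; |disc(K)| = 3304
Real quadratic field, so n = 2, s = r2 = 0, r1 = 2
M = (n!/n^n) * (4/pi)^s * sqrt(|disc(K)|) = (2!/2^2) * (4/pi)^0 * sqrt(3304)
= 0.5 * 1.000000 * 57.480431
= 28.7402

28.7402


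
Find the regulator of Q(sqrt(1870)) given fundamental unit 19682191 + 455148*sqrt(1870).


epsilon = 19682191 + 455148*sqrt(1870)
= 3.9364e+07
R = ln(3.9364e+07)
= 17.4884

17.4884


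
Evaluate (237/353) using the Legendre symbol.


p = 353 is prime, so compute (237/353) with the reciprocity algorithm (Jacobi-symbol steps: pull out 2s via (2/n), flip via reciprocity, reduce):
  reciprocity: (237/353) -> +(353/237)
  reduce: (116/237)
  pull out 2: (2/237) = -1  (since 237 mod 8 = 5)
  pull out 2: (2/237) = -1  (since 237 mod 8 = 5)
  reciprocity: (29/237) -> +(237/29)
  reduce: (5/29)
  reciprocity: (5/29) -> +(29/5)
  reduce: (4/5)
  pull out 2: (2/5) = -1  (since 5 mod 8 = 5)
  pull out 2: (2/5) = -1  (since 5 mod 8 = 5)
  (1/5) = 1
Product of signs = 1
(237/353) = 1

1


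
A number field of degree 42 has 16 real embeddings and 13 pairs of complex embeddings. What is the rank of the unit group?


By Dirichlet's unit theorem:
rank = r1 + r2 - 1
= 16 + 13 - 1
= 28

28


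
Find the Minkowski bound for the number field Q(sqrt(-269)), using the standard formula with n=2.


d = -269, d mod 4 = 3, so disc(K) = 4d = -1076; |disc(K)| = 1076
Imaginary quadratic field, so n = 2, s = r2 = 1, r1 = 0
M = (n!/n^n) * (4/pi)^s * sqrt(|disc(K)|) = (2!/2^2) * (4/pi)^1 * sqrt(1076)
= 0.5 * 1.273240 * 32.802439
= 20.8827

20.8827


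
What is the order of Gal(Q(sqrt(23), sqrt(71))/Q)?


The 2 square roots of distinct primes are multiplicatively independent over Q,
so [K:Q] = 2^2 and Gal(K/Q) is isomorphic to (Z/2Z)^2.
|Gal| = 2^2 = 4

4


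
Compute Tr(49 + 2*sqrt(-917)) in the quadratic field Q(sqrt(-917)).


Tr(a + b*sqrt(d)) = (a + b*sqrt(d)) + (a - b*sqrt(d)) = 2a
= 2 * (49)
= 98

98


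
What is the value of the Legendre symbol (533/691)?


p = 691 is prime, so compute (533/691) with the reciprocity algorithm (Jacobi-symbol steps: pull out 2s via (2/n), flip via reciprocity, reduce):
  reciprocity: (533/691) -> +(691/533)
  reduce: (158/533)
  pull out 2: (2/533) = -1  (since 533 mod 8 = 5)
  reciprocity: (79/533) -> +(533/79)
  reduce: (59/79)
  reciprocity: (59/79) -> -(79/59)
  reduce: (20/59)
  pull out 2: (2/59) = -1  (since 59 mod 8 = 3)
  pull out 2: (2/59) = -1  (since 59 mod 8 = 3)
  reciprocity: (5/59) -> +(59/5)
  reduce: (4/5)
  pull out 2: (2/5) = -1  (since 5 mod 8 = 5)
  pull out 2: (2/5) = -1  (since 5 mod 8 = 5)
  (1/5) = 1
Product of signs = 1
(533/691) = 1

1


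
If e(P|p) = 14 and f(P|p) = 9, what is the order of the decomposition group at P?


|D_P| = e * f
= 14 * 9
= 126

126


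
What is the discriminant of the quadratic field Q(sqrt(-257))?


For K = Q(sqrt(d)) with d squarefree: disc(K) = d if d = 1 mod 4, and disc(K) = 4d if d = 2 or 3 mod 4.
Here d = -257, and d mod 4 = 3.
d = 3 mod 4, not 1 (O_K = Z[sqrt(d)]), so disc(K) = 4d = 4 * (-257) = -1028

-1028


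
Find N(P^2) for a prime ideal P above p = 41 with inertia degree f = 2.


N(P^a) = p^(a*f)
= 41^(2*2)
= 41^4
= 2825761

2825761


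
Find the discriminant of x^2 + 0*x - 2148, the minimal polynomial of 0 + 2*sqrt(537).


The element 0 + 2*sqrt(537) has minimal polynomial:
x^2 + 0*x - 2148
Discriminant = (0)^2 - 4*(-2148)
= 0 + 8592
= 8592

8592


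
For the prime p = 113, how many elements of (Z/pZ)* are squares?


For prime p, the number of non-zero quadratic residues is (p-1)/2.
= (113-1)/2
= 56

56


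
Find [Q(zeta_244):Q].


The degree equals Euler's totient phi(244).
244 = 2^2 * 61
phi(244) = 120

120


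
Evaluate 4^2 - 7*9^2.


x^2 - d*y^2
= 4^2 - 7*9^2
= 16 - 567
= -551

-551


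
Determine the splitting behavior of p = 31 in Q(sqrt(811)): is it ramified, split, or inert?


K = Q(sqrt(811)). Since d mod 4 = 3, disc(K) = 3244.
Check p | disc: 3244 mod 31 = 20.
p does not divide disc. Compute Legendre symbol (d/p):
5^((31-1)/2) mod 31 = 1
(d/p) = 1, so p splits: (p) = P*P' with e=1, f=1, g=2.
Therefore p is split.

split


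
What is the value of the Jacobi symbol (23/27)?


Compute (23/27) via quadratic reciprocity:
  reciprocity: (23/27) -> -(27/23)
  reduce: (4/23)
  pull out 2: (2/23) = +1  (since 23 mod 8 = 7)
  pull out 2: (2/23) = +1  (since 23 mod 8 = 7)
  (1/23) = 1
Product of signs = -1

-1


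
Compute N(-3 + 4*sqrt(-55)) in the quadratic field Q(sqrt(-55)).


N(a + b*sqrt(d)) = a^2 - d*b^2
= (-3)^2 - (-55)*(4)^2
= 9 + 880
= 889

889


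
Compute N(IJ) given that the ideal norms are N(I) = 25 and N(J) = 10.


N(IJ) = N(I) * N(J)
= 25 * 10
= 250

250


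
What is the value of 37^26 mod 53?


p = 53 is prime and the exponent is (p-1)/2 = 26, so by Euler's criterion 37^26 = (37/53) = +1 or -1 mod 53.
Compute by square-and-multiply:
  26 = 16 + 8 + 2 (binary 11010)
  Repeated squaring mod 53: 37^1 = 37, 37^2 = 44, 37^4 = 28, 37^8 = 42, 37^16 = 15
  37^26 = 37^16 * 37^8 * 37^2 = 15 * 42 * 44 mod 53
    15 * 42 = 630 = 47 mod 53
    47 * 44 = 2068 = 1 mod 53
  37^26 = 1 mod 53
Result 1: 37 is a quadratic residue mod 53.
37^26 mod 53 = 1

1


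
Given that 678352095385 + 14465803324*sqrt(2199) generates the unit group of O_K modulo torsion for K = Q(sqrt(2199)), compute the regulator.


epsilon = 678352095385 + 14465803324*sqrt(2199)
= 1.3567e+12
R = ln(1.3567e+12)
= 27.9361

27.9361


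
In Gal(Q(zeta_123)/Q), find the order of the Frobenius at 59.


The Frobenius at p in Gal(Q(zeta_n)/Q) = (Z/nZ)* is the class of p, so its order is ord_123(59), the smallest k >= 1 with 59^k = 1 mod 123.
n = 123 = 3 * 41, phi(123) = 80; the order divides phi(n).
Divisors of 80: 1, 2, 4, 5, 8, 10, 16, 20, 40, 80
Repeated squaring mod 123: 59^1 = 59, 59^2 = 37, 59^4 = 16, 59^8 = 10, 59^16 = 100, 59^32 = 37, 59^64 = 16
Test divisors in increasing order:
  k=1: 59^1 = 59 mod 123
  k=2: 59^2 = 37 mod 123
  k=4: 59^4 = 16 mod 123
  k=5: 59^5 = 16 * 59 = 83 mod 123
  k=8: 59^8 = 10 mod 123
  k=10: 59^10 = 10 * 37 = 1 mod 123  <- first divisor giving 1
Order = 10

10


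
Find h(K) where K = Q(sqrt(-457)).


K = Q(sqrt(-457)). d mod 4 = 3, so D = disc(K) = 4d = -1828
h(K) equals the number of primitive reduced positive-definite forms (a, b, c) = a*x^2 + b*x*y + c*y^2 with b^2 - 4ac = D,
where reduced means |b| <= a <= c, with b >= 0 whenever |b| = a or a = c, and primitive means gcd(a, b, c) = 1.
Reduced forces 3a^2 <= |D| = 1828, so 1 <= a <= 24; b must have the parity of D, and c = (b^2 - D)/(4a) must be an integer >= a.
Enumerate a = 1..24, b in [-a, a]:
  a=1: (1, 0, 457)  [1]
  a=2: (2, 2, 229)  [1]
  a=3..10: none
  a=11: (11, -8, 43), (11, 8, 43)  [2]
  a=12..16: none
  a=17: (17, -12, 29), (17, 12, 29)  [2]
  a=18..21: none
  a=22: (22, -14, 23), (22, 14, 23)  [2]
  a=23..24: none
Total reduced forms: 1 + 1 + 2 + 2 + 2 = 8
h = 8

8


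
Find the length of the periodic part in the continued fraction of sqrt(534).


Run the CF algorithm for sqrt(534).
a_0 = floor(sqrt(534)) = 23; set m_0=0, q_0=1.
Recurrence: m' = q*a - m,  q' = (d - m'^2)/q,  a' = floor((a_0 + m')/q').
  step 1: m=23, q=5, a=9
  step 2: m=22, q=10, a=4
  step 3: m=18, q=21, a=1
  step 4: m=3, q=25, a=1
  step 5: m=22, q=2, a=22
  step 6: m=22, q=25, a=1
  step 7: m=3, q=21, a=1
  step 8: m=18, q=10, a=4
  step 9: m=22, q=5, a=9
  step 10: m=23, q=1, a=46
a_10 = 2*a_0 = 46, so the period closes here.
sqrt(534) = [23; 9, 4, 1, 1, 22, 1, 1, 4, 9, 46]
Period length = 10

10


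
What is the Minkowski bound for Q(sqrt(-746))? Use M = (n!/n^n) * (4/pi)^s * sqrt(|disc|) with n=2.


d = -746, d mod 4 = 2, so disc(K) = 4d = -2984; |disc(K)| = 2984
Imaginary quadratic field, so n = 2, s = r2 = 1, r1 = 0
M = (n!/n^n) * (4/pi)^s * sqrt(|disc(K)|) = (2!/2^2) * (4/pi)^1 * sqrt(2984)
= 0.5 * 1.273240 * 54.626001
= 34.7760

34.7760


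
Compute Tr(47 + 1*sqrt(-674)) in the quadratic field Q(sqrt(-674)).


Tr(a + b*sqrt(d)) = (a + b*sqrt(d)) + (a - b*sqrt(d)) = 2a
= 2 * (47)
= 94

94


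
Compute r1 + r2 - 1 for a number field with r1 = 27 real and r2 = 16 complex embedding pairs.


By Dirichlet's unit theorem:
rank = r1 + r2 - 1
= 27 + 16 - 1
= 42

42


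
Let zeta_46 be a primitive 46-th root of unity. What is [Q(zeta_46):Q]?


The degree equals Euler's totient phi(46).
46 = 2 * 23
phi(46) = 22

22


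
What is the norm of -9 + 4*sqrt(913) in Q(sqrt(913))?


N(a + b*sqrt(d)) = a^2 - d*b^2
= (-9)^2 - (913)*(4)^2
= 81 - 14608
= -14527

-14527


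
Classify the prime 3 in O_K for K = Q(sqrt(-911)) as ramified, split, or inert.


K = Q(sqrt(-911)). Since d mod 4 = 1, disc(K) = -911.
Check p | disc: -911 mod 3 = 1.
p does not divide disc. Compute Legendre symbol (d/p):
1^((3-1)/2) mod 3 = 1
(d/p) = 1, so p splits: (p) = P*P' with e=1, f=1, g=2.
Therefore p is split.

split


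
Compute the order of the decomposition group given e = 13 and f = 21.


|D_P| = e * f
= 13 * 21
= 273

273


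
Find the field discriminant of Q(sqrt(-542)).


For K = Q(sqrt(d)) with d squarefree: disc(K) = d if d = 1 mod 4, and disc(K) = 4d if d = 2 or 3 mod 4.
Here d = -542, and d mod 4 = 2.
d = 2 mod 4, not 1 (O_K = Z[sqrt(d)]), so disc(K) = 4d = 4 * (-542) = -2168

-2168


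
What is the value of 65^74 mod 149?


p = 149 is prime and the exponent is (p-1)/2 = 74, so by Euler's criterion 65^74 = (65/149) = +1 or -1 mod 149.
Compute by square-and-multiply:
  74 = 64 + 8 + 2 (binary 1001010)
  Repeated squaring mod 149: 65^1 = 65, 65^2 = 53, 65^4 = 127, 65^8 = 37, 65^16 = 28, 65^32 = 39, 65^64 = 31
  65^74 = 65^64 * 65^8 * 65^2 = 31 * 37 * 53 mod 149
    31 * 37 = 1147 = 104 mod 149
    104 * 53 = 5512 = 148 mod 149
  65^74 = 148 mod 149
Result 148 = p - 1 = -1 mod 149: 65 is a quadratic non-residue mod 149. As a residue in [0, p-1] the value is 148.
65^74 mod 149 = 148

148


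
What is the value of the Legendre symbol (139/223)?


p = 223 is prime, so compute (139/223) with the reciprocity algorithm (Jacobi-symbol steps: pull out 2s via (2/n), flip via reciprocity, reduce):
  reciprocity: (139/223) -> -(223/139)
  reduce: (84/139)
  pull out 2: (2/139) = -1  (since 139 mod 8 = 3)
  pull out 2: (2/139) = -1  (since 139 mod 8 = 3)
  reciprocity: (21/139) -> +(139/21)
  reduce: (13/21)
  reciprocity: (13/21) -> +(21/13)
  reduce: (8/13)
  pull out 2: (2/13) = -1  (since 13 mod 8 = 5)
  pull out 2: (2/13) = -1  (since 13 mod 8 = 5)
  pull out 2: (2/13) = -1  (since 13 mod 8 = 5)
  (1/13) = 1
Product of signs = 1
(139/223) = 1

1


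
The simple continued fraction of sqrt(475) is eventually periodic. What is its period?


Run the CF algorithm for sqrt(475).
a_0 = floor(sqrt(475)) = 21; set m_0=0, q_0=1.
Recurrence: m' = q*a - m,  q' = (d - m'^2)/q,  a' = floor((a_0 + m')/q').
  step 1: m=21, q=34, a=1
  step 2: m=13, q=9, a=3
  step 3: m=14, q=31, a=1
  step 4: m=17, q=6, a=6
  step 5: m=19, q=19, a=2
  step 6: m=19, q=6, a=6
  step 7: m=17, q=31, a=1
  step 8: m=14, q=9, a=3
  step 9: m=13, q=34, a=1
  step 10: m=21, q=1, a=42
a_10 = 2*a_0 = 42, so the period closes here.
sqrt(475) = [21; 1, 3, 1, 6, 2, 6, 1, 3, 1, 42]
Period length = 10

10


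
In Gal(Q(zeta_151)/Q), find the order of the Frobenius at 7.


The Frobenius at p in Gal(Q(zeta_n)/Q) = (Z/nZ)* is the class of p, so its order is ord_151(7), the smallest k >= 1 with 7^k = 1 mod 151.
n = 151 = 151, phi(151) = 150; the order divides phi(n).
Divisors of 150: 1, 2, 3, 5, 6, 10, 15, 25, 30, 50, 75, 150
Repeated squaring mod 151: 7^1 = 7, 7^2 = 49, 7^4 = 136, 7^8 = 74, 7^16 = 40, 7^32 = 90, 7^64 = 97, 7^128 = 47
Test divisors in increasing order:
  k=1: 7^1 = 7 mod 151
  k=2: 7^2 = 49 mod 151
  k=3: 7^3 = 49 * 7 = 41 mod 151
  k=5: 7^5 = 136 * 7 = 46 mod 151
  k=6: 7^6 = 136 * 49 = 20 mod 151
  k=10: 7^10 = 74 * 49 = 2 mod 151
  k=15: 7^15 = 74 * 136 * 49 * 7 = 92 mod 151
  k=25: 7^25 = 40 * 74 * 7 = 33 mod 151
  k=30: 7^30 = 40 * 74 * 136 * 49 = 8 mod 151
  k=50: 7^50 = 90 * 40 * 49 = 32 mod 151
  k=75: 7^75 = 97 * 74 * 49 * 7 = 150 mod 151
  k=150: 7^150 = 47 * 40 * 136 * 49 = 1 mod 151  <- first divisor giving 1
Order = 150

150


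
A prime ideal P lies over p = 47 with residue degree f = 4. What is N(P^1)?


N(P^a) = p^(a*f)
= 47^(1*4)
= 47^4
= 4879681

4879681


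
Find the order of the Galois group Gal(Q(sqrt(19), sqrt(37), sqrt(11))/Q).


The 3 square roots of distinct primes are multiplicatively independent over Q,
so [K:Q] = 2^3 and Gal(K/Q) is isomorphic to (Z/2Z)^3.
|Gal| = 2^3 = 8

8


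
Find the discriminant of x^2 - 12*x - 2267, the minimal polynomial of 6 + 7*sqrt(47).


The element 6 + 7*sqrt(47) has minimal polynomial:
x^2 - 12*x - 2267
Discriminant = (-12)^2 - 4*(-2267)
= 144 + 9068
= 9212

9212


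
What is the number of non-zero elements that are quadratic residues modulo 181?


For prime p, the number of non-zero quadratic residues is (p-1)/2.
= (181-1)/2
= 90

90


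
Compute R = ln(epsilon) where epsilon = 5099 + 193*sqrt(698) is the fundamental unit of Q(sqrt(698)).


epsilon = 5099 + 193*sqrt(698)
= 10198.0001
R = ln(10198.0001)
= 9.2299

9.2299


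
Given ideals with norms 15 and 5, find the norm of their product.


N(IJ) = N(I) * N(J)
= 15 * 5
= 75

75


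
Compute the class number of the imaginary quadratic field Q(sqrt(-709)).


K = Q(sqrt(-709)). d mod 4 = 3, so D = disc(K) = 4d = -2836
h(K) equals the number of primitive reduced positive-definite forms (a, b, c) = a*x^2 + b*x*y + c*y^2 with b^2 - 4ac = D,
where reduced means |b| <= a <= c, with b >= 0 whenever |b| = a or a = c, and primitive means gcd(a, b, c) = 1.
Reduced forces 3a^2 <= |D| = 2836, so 1 <= a <= 30; b must have the parity of D, and c = (b^2 - D)/(4a) must be an integer >= a.
Enumerate a = 1..30, b in [-a, a]:
  a=1: (1, 0, 709)  [1]
  a=2: (2, 2, 355)  [1]
  a=3..4: none
  a=5: (5, -2, 142), (5, 2, 142)  [2]
  a=6..9: none
  a=10: (10, -2, 71), (10, 2, 71)  [2]
  a=11..22: none
  a=23: (23, -4, 31), (23, 4, 31)  [2]
  a=24: none
  a=25: (25, -8, 29), (25, 8, 29)  [2]
  a=26..30: none
Total reduced forms: 1 + 1 + 2 + 2 + 2 + 2 = 10
h = 10

10


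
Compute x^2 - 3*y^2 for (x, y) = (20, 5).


x^2 - d*y^2
= 20^2 - 3*5^2
= 400 - 75
= 325

325


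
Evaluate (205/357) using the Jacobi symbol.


Compute (205/357) via quadratic reciprocity:
  reciprocity: (205/357) -> +(357/205)
  reduce: (152/205)
  pull out 2: (2/205) = -1  (since 205 mod 8 = 5)
  pull out 2: (2/205) = -1  (since 205 mod 8 = 5)
  pull out 2: (2/205) = -1  (since 205 mod 8 = 5)
  reciprocity: (19/205) -> +(205/19)
  reduce: (15/19)
  reciprocity: (15/19) -> -(19/15)
  reduce: (4/15)
  pull out 2: (2/15) = +1  (since 15 mod 8 = 7)
  pull out 2: (2/15) = +1  (since 15 mod 8 = 7)
  (1/15) = 1
Product of signs = 1

1


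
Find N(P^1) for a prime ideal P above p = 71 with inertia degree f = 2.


N(P^a) = p^(a*f)
= 71^(1*2)
= 71^2
= 5041

5041


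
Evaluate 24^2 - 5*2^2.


x^2 - d*y^2
= 24^2 - 5*2^2
= 576 - 20
= 556

556


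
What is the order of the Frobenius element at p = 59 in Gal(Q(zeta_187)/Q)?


The Frobenius at p in Gal(Q(zeta_n)/Q) = (Z/nZ)* is the class of p, so its order is ord_187(59), the smallest k >= 1 with 59^k = 1 mod 187.
n = 187 = 11 * 17, phi(187) = 160; the order divides phi(n).
Divisors of 160: 1, 2, 4, 5, 8, 10, 16, 20, 32, 40, 80, 160
Repeated squaring mod 187: 59^1 = 59, 59^2 = 115, 59^4 = 135, 59^8 = 86, 59^16 = 103, 59^32 = 137, 59^64 = 69, 59^128 = 86
Test divisors in increasing order:
  k=1: 59^1 = 59 mod 187
  k=2: 59^2 = 115 mod 187
  k=4: 59^4 = 135 mod 187
  k=5: 59^5 = 135 * 59 = 111 mod 187
  k=8: 59^8 = 86 mod 187
  k=10: 59^10 = 86 * 115 = 166 mod 187
  k=16: 59^16 = 103 mod 187
  k=20: 59^20 = 103 * 135 = 67 mod 187
  k=32: 59^32 = 137 mod 187
  k=40: 59^40 = 137 * 86 = 1 mod 187  <- first divisor giving 1
Order = 40

40


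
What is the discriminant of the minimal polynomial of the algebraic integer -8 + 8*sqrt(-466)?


The element -8 + 8*sqrt(-466) has minimal polynomial:
x^2 + 16*x + 29888
Discriminant = (16)^2 - 4*(29888)
= 256 - 119552
= -119296

-119296


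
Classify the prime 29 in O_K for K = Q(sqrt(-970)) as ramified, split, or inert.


K = Q(sqrt(-970)). Since d mod 4 = 2, disc(K) = -3880.
Check p | disc: -3880 mod 29 = 6.
p does not divide disc. Compute Legendre symbol (d/p):
16^((29-1)/2) mod 29 = 1
(d/p) = 1, so p splits: (p) = P*P' with e=1, f=1, g=2.
Therefore p is split.

split


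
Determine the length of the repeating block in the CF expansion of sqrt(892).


Run the CF algorithm for sqrt(892).
a_0 = floor(sqrt(892)) = 29; set m_0=0, q_0=1.
Recurrence: m' = q*a - m,  q' = (d - m'^2)/q,  a' = floor((a_0 + m')/q').
  step 1: m=29, q=51, a=1
  step 2: m=22, q=8, a=6
  step 3: m=26, q=27, a=2
  step 4: m=28, q=4, a=14
  step 5: m=28, q=27, a=2
  step 6: m=26, q=8, a=6
  step 7: m=22, q=51, a=1
  step 8: m=29, q=1, a=58
a_8 = 2*a_0 = 58, so the period closes here.
sqrt(892) = [29; 1, 6, 2, 14, 2, 6, 1, 58]
Period length = 8

8


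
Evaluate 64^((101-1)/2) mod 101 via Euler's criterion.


p = 101 is prime and the exponent is (p-1)/2 = 50, so by Euler's criterion 64^50 = (64/101) = +1 or -1 mod 101.
Compute by square-and-multiply:
  50 = 32 + 16 + 2 (binary 110010)
  Repeated squaring mod 101: 64^1 = 64, 64^2 = 56, 64^4 = 5, 64^8 = 25, 64^16 = 19, 64^32 = 58
  64^50 = 64^32 * 64^16 * 64^2 = 58 * 19 * 56 mod 101
    58 * 19 = 1102 = 92 mod 101
    92 * 56 = 5152 = 1 mod 101
  64^50 = 1 mod 101
Result 1: 64 is a quadratic residue mod 101.
64^50 mod 101 = 1

1


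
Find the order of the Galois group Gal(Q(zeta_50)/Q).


|Gal(Q(zeta_50)/Q)| = phi(50)
= 20

20


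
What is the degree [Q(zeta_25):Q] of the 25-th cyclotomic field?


The degree equals Euler's totient phi(25).
25 = 5^2
phi(25) = 20

20


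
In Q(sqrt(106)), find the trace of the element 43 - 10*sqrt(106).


Tr(a + b*sqrt(d)) = (a + b*sqrt(d)) + (a - b*sqrt(d)) = 2a
= 2 * (43)
= 86

86


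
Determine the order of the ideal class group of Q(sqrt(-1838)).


K = Q(sqrt(-1838)). d mod 4 = 2, so D = disc(K) = 4d = -7352
h(K) equals the number of primitive reduced positive-definite forms (a, b, c) = a*x^2 + b*x*y + c*y^2 with b^2 - 4ac = D,
where reduced means |b| <= a <= c, with b >= 0 whenever |b| = a or a = c, and primitive means gcd(a, b, c) = 1.
Reduced forces 3a^2 <= |D| = 7352, so 1 <= a <= 49; b must have the parity of D, and c = (b^2 - D)/(4a) must be an integer >= a.
Enumerate a = 1..49, b in [-a, a]:
  a=1: (1, 0, 1838)  [1]
  a=2: (2, 0, 919)  [1]
  a=3: (3, -2, 613), (3, 2, 613)  [2]
  a=4..5: none
  a=6: (6, -4, 307), (6, 4, 307)  [2]
  a=7..8: none
  a=9: (9, -8, 206), (9, 8, 206)  [2]
  a=10..16: none
  a=17: (17, -14, 111), (17, 14, 111)  [2]
  a=18: (18, -8, 103), (18, 8, 103)  [2]
  a=19: (19, -18, 101), (19, 18, 101)  [2]
  a=20..22: none
  a=23: (23, -10, 81), (23, 10, 81)  [2]
  a=24..26: none
  a=27: (27, -10, 69), (27, 10, 69)  [2]
  a=28..33: none
  a=34: (34, -20, 57), (34, 20, 57)  [2]
  a=35..36: none
  a=37: (37, -14, 51), (37, 14, 51)  [2]
  a=38: (38, -20, 51), (38, 20, 51)  [2]
  a=39..42: none
  a=43: (43, -42, 53), (43, 42, 53)  [2]
  a=44..45: none
  a=46: (46, -36, 47), (46, 36, 47)  [2]
  a=47..49: none
Total reduced forms: 1 + 1 + 2 + 2 + 2 + 2 + 2 + 2 + 2 + 2 + 2 + 2 + 2 + 2 + 2 = 28
h = 28

28


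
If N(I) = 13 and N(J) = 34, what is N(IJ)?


N(IJ) = N(I) * N(J)
= 13 * 34
= 442

442


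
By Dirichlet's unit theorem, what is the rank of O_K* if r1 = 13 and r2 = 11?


By Dirichlet's unit theorem:
rank = r1 + r2 - 1
= 13 + 11 - 1
= 23

23


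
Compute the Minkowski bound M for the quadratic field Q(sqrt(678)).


d = 678, d mod 4 = 2, so disc(K) = 4d = 2712; |disc(K)| = 2712
Real quadratic field, so n = 2, s = r2 = 0, r1 = 2
M = (n!/n^n) * (4/pi)^s * sqrt(|disc(K)|) = (2!/2^2) * (4/pi)^0 * sqrt(2712)
= 0.5 * 1.000000 * 52.076866
= 26.0384

26.0384


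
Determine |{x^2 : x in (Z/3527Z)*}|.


For prime p, the number of non-zero quadratic residues is (p-1)/2.
= (3527-1)/2
= 1763

1763


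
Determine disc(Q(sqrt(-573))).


For K = Q(sqrt(d)) with d squarefree: disc(K) = d if d = 1 mod 4, and disc(K) = 4d if d = 2 or 3 mod 4.
Here d = -573, and d mod 4 = 3.
d = 3 mod 4, not 1 (O_K = Z[sqrt(d)]), so disc(K) = 4d = 4 * (-573) = -2292

-2292


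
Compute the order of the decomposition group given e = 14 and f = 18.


|D_P| = e * f
= 14 * 18
= 252

252


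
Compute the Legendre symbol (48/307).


p = 307 is prime, so compute (48/307) with the reciprocity algorithm (Jacobi-symbol steps: pull out 2s via (2/n), flip via reciprocity, reduce):
  pull out 2: (2/307) = -1  (since 307 mod 8 = 3)
  pull out 2: (2/307) = -1  (since 307 mod 8 = 3)
  pull out 2: (2/307) = -1  (since 307 mod 8 = 3)
  pull out 2: (2/307) = -1  (since 307 mod 8 = 3)
  reciprocity: (3/307) -> -(307/3)
  reduce: (1/3)
  (1/3) = 1
Product of signs = -1
(48/307) = -1

-1


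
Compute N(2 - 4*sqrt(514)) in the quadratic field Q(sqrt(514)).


N(a + b*sqrt(d)) = a^2 - d*b^2
= (2)^2 - (514)*(-4)^2
= 4 - 8224
= -8220

-8220


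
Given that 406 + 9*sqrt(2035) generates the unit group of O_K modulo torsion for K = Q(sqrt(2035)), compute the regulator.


epsilon = 406 + 9*sqrt(2035)
= 811.9988
R = ln(811.9988)
= 6.6995

6.6995


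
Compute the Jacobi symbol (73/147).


Compute (73/147) via quadratic reciprocity:
  reciprocity: (73/147) -> +(147/73)
  reduce: (1/73)
  (1/73) = 1
Product of signs = 1

1
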